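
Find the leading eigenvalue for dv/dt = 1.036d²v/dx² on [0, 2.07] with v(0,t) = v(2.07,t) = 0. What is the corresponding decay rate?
Eigenvalues: λₙ = 1.036n²π²/2.07².
First three modes:
  n=1: λ₁ = 1.036π²/2.07² ≈ 2.386
  n=2: λ₂ = 4.144π²/2.07² ≈ 9.545 (4× faster decay)
  n=3: λ₃ = 9.324π²/2.07² ≈ 21.476 (9× faster decay)
As t → ∞, higher modes decay exponentially faster. The n=1 mode dominates: v ~ c₁ sin(πx/2.07) e^{-λ₁t}.
Decay rate: λ₁ = 1.036π²/2.07² ≈ 2.386.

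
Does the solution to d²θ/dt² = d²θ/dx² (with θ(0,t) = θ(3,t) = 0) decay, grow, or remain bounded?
θ oscillates (no decay). Energy is conserved; the solution oscillates indefinitely as standing waves.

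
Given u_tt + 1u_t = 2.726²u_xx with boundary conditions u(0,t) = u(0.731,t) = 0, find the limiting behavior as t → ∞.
u → 0. Damping (γ=1) dissipates energy; oscillations decay exponentially.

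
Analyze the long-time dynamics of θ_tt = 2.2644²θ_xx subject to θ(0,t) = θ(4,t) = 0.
Long-time behavior: θ oscillates (no decay). Energy is conserved; the solution oscillates indefinitely as standing waves.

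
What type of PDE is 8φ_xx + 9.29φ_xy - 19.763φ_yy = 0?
With A = 8, B = 9.29, C = -19.763, the discriminant is 718.7201. This is a hyperbolic PDE.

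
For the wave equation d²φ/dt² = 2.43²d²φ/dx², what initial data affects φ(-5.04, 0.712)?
Domain of dependence: [-6.77016, -3.30984]. Signals travel at speed 2.43, so data within |x - -5.04| ≤ 2.43·0.712 = 1.73016 can reach the point.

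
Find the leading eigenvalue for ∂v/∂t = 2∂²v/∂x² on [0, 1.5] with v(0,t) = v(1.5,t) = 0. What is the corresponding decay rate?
Eigenvalues: λₙ = 2n²π²/1.5².
First three modes:
  n=1: λ₁ = 2π²/1.5² ≈ 8.773
  n=2: λ₂ = 8π²/1.5² ≈ 35.092 (4× faster decay)
  n=3: λ₃ = 18π²/1.5² ≈ 78.957 (9× faster decay)
As t → ∞, higher modes decay exponentially faster. The n=1 mode dominates: v ~ c₁ sin(πx/1.5) e^{-λ₁t}.
Decay rate: λ₁ = 2π²/1.5² ≈ 8.773.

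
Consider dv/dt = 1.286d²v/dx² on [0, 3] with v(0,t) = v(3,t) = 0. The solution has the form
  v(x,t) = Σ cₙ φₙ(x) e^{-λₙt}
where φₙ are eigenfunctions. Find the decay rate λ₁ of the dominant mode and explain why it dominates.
Eigenvalues: λₙ = 1.286n²π²/3².
First three modes:
  n=1: λ₁ = 1.286π²/3² ≈ 1.41
  n=2: λ₂ = 5.144π²/3² ≈ 5.641 (4× faster decay)
  n=3: λ₃ = 11.574π²/3² ≈ 12.692 (9× faster decay)
As t → ∞, higher modes decay exponentially faster. The n=1 mode dominates: v ~ c₁ sin(πx/3) e^{-λ₁t}.
Decay rate: λ₁ = 1.286π²/3² ≈ 1.41.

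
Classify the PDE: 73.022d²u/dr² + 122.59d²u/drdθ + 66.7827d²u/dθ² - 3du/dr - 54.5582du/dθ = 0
A = 73.022, B = 122.59, C = 66.7827. Discriminant B² - 4AC = -4478.1171776. Since -4478.1171776 < 0, elliptic.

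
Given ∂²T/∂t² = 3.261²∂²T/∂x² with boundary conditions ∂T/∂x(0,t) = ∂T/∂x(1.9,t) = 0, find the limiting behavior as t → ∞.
T oscillates about a mean that drifts linearly in t (generically unbounded; no decay). There is no damping, so the nonconstant modes persist as standing waves (energy conserved, no decay). But with Neumann conditions at both ends the constant mode has eigenvalue 0: the spatial mean M(t) of T satisfies M'' = 0, so M(t) = M(0) + M'(0)·t. Unless the initial velocity has zero mean (∫T_t(x,0)dx = 0), the solution grows linearly in t (unbounded, though not exponentially); if it does have zero mean, the solution stays bounded and simply oscillates.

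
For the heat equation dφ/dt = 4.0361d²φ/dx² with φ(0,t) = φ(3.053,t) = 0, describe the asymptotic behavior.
φ → 0. Heat diffuses out through both boundaries.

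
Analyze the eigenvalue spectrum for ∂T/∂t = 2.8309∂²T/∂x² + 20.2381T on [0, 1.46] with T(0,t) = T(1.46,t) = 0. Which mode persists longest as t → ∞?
Eigenvalues: λₙ = 2.8309n²π²/1.46² - 20.2381.
First three modes:
  n=1: λ₁ = 2.8309π²/1.46² - 20.2381 ≈ -7.131
  n=2: λ₂ = 11.3236π²/1.46² - 20.2381 ≈ 32.192
  n=3: λ₃ = 25.4781π²/1.46² - 20.2381 ≈ 97.729
Since 2.8309π²/1.46² ≈ 13.107 < 20.2381, λ₁ < 0.
The n=1 mode grows fastest (−λₙ is largest for n=1) → dominates.
Asymptotic: T ~ c₁ sin(πx/1.46) e^{7.131t} (exponential growth at rate −λ₁ ≈ 7.131).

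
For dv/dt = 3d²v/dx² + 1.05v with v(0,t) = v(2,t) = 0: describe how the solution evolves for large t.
v → 0. Diffusion dominates reaction (r=1.05 < κπ²/L²≈7.4); solution decays.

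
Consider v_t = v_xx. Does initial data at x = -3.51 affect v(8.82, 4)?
Yes, for any finite x. The heat equation has infinite propagation speed, so all initial data affects all points at any t > 0.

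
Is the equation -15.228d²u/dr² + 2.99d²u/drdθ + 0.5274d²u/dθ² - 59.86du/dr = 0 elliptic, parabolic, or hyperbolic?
Computing B² - 4AC with A = -15.228, B = 2.99, C = 0.5274: discriminant = 41.0650888 (positive). Answer: hyperbolic.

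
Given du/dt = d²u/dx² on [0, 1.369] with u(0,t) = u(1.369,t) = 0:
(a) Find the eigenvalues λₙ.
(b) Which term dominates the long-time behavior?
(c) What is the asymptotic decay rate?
Eigenvalues: λₙ = n²π²/1.369².
First three modes:
  n=1: λ₁ = π²/1.369² ≈ 5.266
  n=2: λ₂ = 4π²/1.369² ≈ 21.065 (4× faster decay)
  n=3: λ₃ = 9π²/1.369² ≈ 47.395 (9× faster decay)
As t → ∞, higher modes decay exponentially faster. The n=1 mode dominates: u ~ c₁ sin(πx/1.369) e^{-λ₁t}.
Decay rate: λ₁ = π²/1.369² ≈ 5.266.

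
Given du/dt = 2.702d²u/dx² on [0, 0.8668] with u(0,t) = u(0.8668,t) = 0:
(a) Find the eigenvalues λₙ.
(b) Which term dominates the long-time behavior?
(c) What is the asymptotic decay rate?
Eigenvalues: λₙ = 2.702n²π²/0.8668².
First three modes:
  n=1: λ₁ = 2.702π²/0.8668² ≈ 35.493
  n=2: λ₂ = 10.808π²/0.8668² ≈ 141.973 (4× faster decay)
  n=3: λ₃ = 24.318π²/0.8668² ≈ 319.44 (9× faster decay)
As t → ∞, higher modes decay exponentially faster. The n=1 mode dominates: u ~ c₁ sin(πx/0.8668) e^{-λ₁t}.
Decay rate: λ₁ = 2.702π²/0.8668² ≈ 35.493.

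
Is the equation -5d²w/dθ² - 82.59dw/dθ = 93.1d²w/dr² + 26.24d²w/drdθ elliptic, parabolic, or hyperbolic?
Rewriting in standard form: -93.1d²w/dr² - 26.24d²w/drdθ - 5d²w/dθ² - 82.59dw/dθ = 0. Computing B² - 4AC with A = -93.1, B = -26.24, C = -5: discriminant = -1173.4624 (negative). Answer: elliptic.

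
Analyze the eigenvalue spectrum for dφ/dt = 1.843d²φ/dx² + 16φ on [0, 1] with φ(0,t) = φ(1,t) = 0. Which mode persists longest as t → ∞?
Eigenvalues: λₙ = 1.843n²π²/1² - 16.
First three modes:
  n=1: λ₁ = 1.843π² - 16 ≈ 2.19
  n=2: λ₂ = 7.372π² - 16 ≈ 56.759
  n=3: λ₃ = 16.587π² - 16 ≈ 147.707
Since 1.843π² ≈ 18.19 > 16, all λₙ > 0.
The n=1 mode decays slowest → dominates as t → ∞.
Asymptotic: φ ~ c₁ sin(πx/1) e^{-λ₁t} with decay rate λ₁ ≈ 2.19.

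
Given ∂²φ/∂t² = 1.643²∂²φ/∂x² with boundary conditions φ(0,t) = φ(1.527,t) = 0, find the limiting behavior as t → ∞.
φ oscillates (no decay). Energy is conserved; the solution oscillates indefinitely as standing waves.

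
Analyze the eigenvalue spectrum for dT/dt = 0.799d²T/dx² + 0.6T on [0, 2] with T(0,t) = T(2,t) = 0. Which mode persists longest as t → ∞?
Eigenvalues: λₙ = 0.799n²π²/2² - 0.6.
First three modes:
  n=1: λ₁ = 0.799π²/2² - 0.6 ≈ 1.371
  n=2: λ₂ = 3.196π²/2² - 0.6 ≈ 7.286
  n=3: λ₃ = 7.191π²/2² - 0.6 ≈ 17.143
Since 0.799π²/2² ≈ 1.971 > 0.6, all λₙ > 0.
The n=1 mode decays slowest → dominates as t → ∞.
Asymptotic: T ~ c₁ sin(πx/2) e^{-λ₁t} with decay rate λ₁ ≈ 1.371.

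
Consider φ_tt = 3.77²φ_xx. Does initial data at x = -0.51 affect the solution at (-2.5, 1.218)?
Yes. The domain of dependence is [-7.09186, 2.09186], and -0.51 ∈ [-7.09186, 2.09186].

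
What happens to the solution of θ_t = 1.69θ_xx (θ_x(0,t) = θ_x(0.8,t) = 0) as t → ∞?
θ → constant (steady state). Heat is conserved (no flux at boundaries); solution approaches the spatial average.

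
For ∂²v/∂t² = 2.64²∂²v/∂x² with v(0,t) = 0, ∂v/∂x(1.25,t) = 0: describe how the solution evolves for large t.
v oscillates (no decay). Energy is conserved; the solution oscillates indefinitely as standing waves.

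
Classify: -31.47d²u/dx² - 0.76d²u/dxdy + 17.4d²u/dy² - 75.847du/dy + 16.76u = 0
Hyperbolic (discriminant = 2190.8896).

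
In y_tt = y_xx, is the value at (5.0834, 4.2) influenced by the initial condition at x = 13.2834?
No. The domain of dependence is [0.8834, 9.2834], and 13.2834 is outside this interval.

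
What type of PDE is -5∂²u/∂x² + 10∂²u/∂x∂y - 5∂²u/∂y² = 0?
With A = -5, B = 10, C = -5, the discriminant is 0. This is a parabolic PDE.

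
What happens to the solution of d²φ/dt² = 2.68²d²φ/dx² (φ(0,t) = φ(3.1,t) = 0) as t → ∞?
φ oscillates (no decay). Energy is conserved; the solution oscillates indefinitely as standing waves.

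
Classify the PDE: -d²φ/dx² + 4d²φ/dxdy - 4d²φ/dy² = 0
A = -1, B = 4, C = -4. Discriminant B² - 4AC = 0. Since 0 = 0, parabolic.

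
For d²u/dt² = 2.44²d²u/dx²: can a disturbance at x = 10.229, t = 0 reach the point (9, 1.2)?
Yes. The domain of dependence is [6.072, 11.928], and 10.229 ∈ [6.072, 11.928].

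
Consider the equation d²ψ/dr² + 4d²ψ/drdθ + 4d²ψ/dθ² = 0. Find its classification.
Parabolic. (A = 1, B = 4, C = 4 gives B² - 4AC = 0.)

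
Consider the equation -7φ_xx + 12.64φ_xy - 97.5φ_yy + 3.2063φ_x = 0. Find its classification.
Elliptic. (A = -7, B = 12.64, C = -97.5 gives B² - 4AC = -2570.2304.)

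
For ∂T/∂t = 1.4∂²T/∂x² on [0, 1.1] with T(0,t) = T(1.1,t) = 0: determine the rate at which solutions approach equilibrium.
Eigenvalues: λₙ = 1.4n²π²/1.1².
First three modes:
  n=1: λ₁ = 1.4π²/1.1² ≈ 11.419
  n=2: λ₂ = 5.6π²/1.1² ≈ 45.678 (4× faster decay)
  n=3: λ₃ = 12.6π²/1.1² ≈ 102.774 (9× faster decay)
As t → ∞, higher modes decay exponentially faster. The n=1 mode dominates: T ~ c₁ sin(πx/1.1) e^{-λ₁t}.
Decay rate: λ₁ = 1.4π²/1.1² ≈ 11.419.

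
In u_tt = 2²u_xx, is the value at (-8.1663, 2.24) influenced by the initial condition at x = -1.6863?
No. The domain of dependence is [-12.6463, -3.6863], and -1.6863 is outside this interval.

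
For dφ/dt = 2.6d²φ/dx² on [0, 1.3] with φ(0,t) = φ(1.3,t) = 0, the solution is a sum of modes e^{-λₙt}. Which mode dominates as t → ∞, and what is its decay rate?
Eigenvalues: λₙ = 2.6n²π²/1.3².
First three modes:
  n=1: λ₁ = 2.6π²/1.3² ≈ 15.184
  n=2: λ₂ = 10.4π²/1.3² ≈ 60.736 (4× faster decay)
  n=3: λ₃ = 23.4π²/1.3² ≈ 136.656 (9× faster decay)
As t → ∞, higher modes decay exponentially faster. The n=1 mode dominates: φ ~ c₁ sin(πx/1.3) e^{-λ₁t}.
Decay rate: λ₁ = 2.6π²/1.3² ≈ 15.184.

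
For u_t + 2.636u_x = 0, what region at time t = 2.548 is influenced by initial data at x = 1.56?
At x = 8.276528. The characteristic carries data from (1.56, 0) to (8.276528, 2.548).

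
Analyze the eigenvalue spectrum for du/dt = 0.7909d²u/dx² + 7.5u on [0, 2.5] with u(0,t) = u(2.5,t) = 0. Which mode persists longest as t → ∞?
Eigenvalues: λₙ = 0.7909n²π²/2.5² - 7.5.
First three modes:
  n=1: λ₁ = 0.7909π²/2.5² - 7.5 ≈ -6.251
  n=2: λ₂ = 3.1636π²/2.5² - 7.5 ≈ -2.504
  n=3: λ₃ = 7.1181π²/2.5² - 7.5 ≈ 3.74
Since 0.7909π²/2.5² ≈ 1.249 < 7.5, λ₁ < 0.
The n=1 mode grows fastest (−λₙ is largest for n=1) → dominates.
Asymptotic: u ~ c₁ sin(πx/2.5) e^{6.251t} (exponential growth at rate −λ₁ ≈ 6.251).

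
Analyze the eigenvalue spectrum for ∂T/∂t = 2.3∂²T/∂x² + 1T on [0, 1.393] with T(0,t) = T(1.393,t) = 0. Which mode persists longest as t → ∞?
Eigenvalues: λₙ = 2.3n²π²/1.393² - 1.
First three modes:
  n=1: λ₁ = 2.3π²/1.393² - 1 ≈ 10.698
  n=2: λ₂ = 9.2π²/1.393² - 1 ≈ 45.793
  n=3: λ₃ = 20.7π²/1.393² - 1 ≈ 104.285
Since 2.3π²/1.393² ≈ 11.698 > 1, all λₙ > 0.
The n=1 mode decays slowest → dominates as t → ∞.
Asymptotic: T ~ c₁ sin(πx/1.393) e^{-λ₁t} with decay rate λ₁ ≈ 10.698.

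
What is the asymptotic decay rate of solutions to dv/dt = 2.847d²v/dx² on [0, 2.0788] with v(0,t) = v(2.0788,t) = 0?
Eigenvalues: λₙ = 2.847n²π²/2.0788².
First three modes:
  n=1: λ₁ = 2.847π²/2.0788² ≈ 6.502
  n=2: λ₂ = 11.388π²/2.0788² ≈ 26.009 (4× faster decay)
  n=3: λ₃ = 25.623π²/2.0788² ≈ 58.52 (9× faster decay)
As t → ∞, higher modes decay exponentially faster. The n=1 mode dominates: v ~ c₁ sin(πx/2.0788) e^{-λ₁t}.
Decay rate: λ₁ = 2.847π²/2.0788² ≈ 6.502.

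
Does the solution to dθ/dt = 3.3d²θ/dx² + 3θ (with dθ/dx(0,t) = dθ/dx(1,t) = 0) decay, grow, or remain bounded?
θ grows unboundedly. With Neumann BCs the constant mode has diffusion eigenvalue 0, so any r > 0 makes it grow like e^(3t); solution grows exponentially.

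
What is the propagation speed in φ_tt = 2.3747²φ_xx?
Speed = 2.3747. Information travels along characteristics x = x₀ ± 2.3747t.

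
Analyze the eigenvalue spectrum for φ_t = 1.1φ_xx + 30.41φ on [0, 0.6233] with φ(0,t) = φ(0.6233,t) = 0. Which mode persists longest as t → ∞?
Eigenvalues: λₙ = 1.1n²π²/0.6233² - 30.41.
First three modes:
  n=1: λ₁ = 1.1π²/0.6233² - 30.41 ≈ -2.465
  n=2: λ₂ = 4.4π²/0.6233² - 30.41 ≈ 81.368
  n=3: λ₃ = 9.9π²/0.6233² - 30.41 ≈ 221.092
Since 1.1π²/0.6233² ≈ 27.945 < 30.41, λ₁ < 0.
The n=1 mode grows fastest (−λₙ is largest for n=1) → dominates.
Asymptotic: φ ~ c₁ sin(πx/0.6233) e^{2.465t} (exponential growth at rate −λ₁ ≈ 2.465).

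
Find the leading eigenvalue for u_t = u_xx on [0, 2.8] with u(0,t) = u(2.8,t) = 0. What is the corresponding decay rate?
Eigenvalues: λₙ = n²π²/2.8².
First three modes:
  n=1: λ₁ = π²/2.8² ≈ 1.259
  n=2: λ₂ = 4π²/2.8² ≈ 5.036 (4× faster decay)
  n=3: λ₃ = 9π²/2.8² ≈ 11.33 (9× faster decay)
As t → ∞, higher modes decay exponentially faster. The n=1 mode dominates: u ~ c₁ sin(πx/2.8) e^{-λ₁t}.
Decay rate: λ₁ = π²/2.8² ≈ 1.259.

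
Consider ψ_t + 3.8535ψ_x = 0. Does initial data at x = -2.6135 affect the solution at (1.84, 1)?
No. Only data at x = -2.0135 affects (1.84, 1). Advection has one-way propagation along characteristics.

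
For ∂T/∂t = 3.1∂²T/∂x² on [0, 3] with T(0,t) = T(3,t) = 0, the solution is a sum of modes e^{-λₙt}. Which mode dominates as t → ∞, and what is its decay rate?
Eigenvalues: λₙ = 3.1n²π²/3².
First three modes:
  n=1: λ₁ = 3.1π²/3² ≈ 3.4
  n=2: λ₂ = 12.4π²/3² ≈ 13.598 (4× faster decay)
  n=3: λ₃ = 27.9π²/3² ≈ 30.596 (9× faster decay)
As t → ∞, higher modes decay exponentially faster. The n=1 mode dominates: T ~ c₁ sin(πx/3) e^{-λ₁t}.
Decay rate: λ₁ = 3.1π²/3² ≈ 3.4.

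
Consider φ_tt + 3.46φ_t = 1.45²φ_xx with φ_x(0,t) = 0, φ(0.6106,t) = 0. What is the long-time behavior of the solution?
As t → ∞, φ → 0. Damping (γ=3.46) dissipates energy; oscillations decay exponentially.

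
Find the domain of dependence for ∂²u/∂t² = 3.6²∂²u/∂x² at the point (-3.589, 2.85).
Domain of dependence: [-13.849, 6.671]. Signals travel at speed 3.6, so data within |x - -3.589| ≤ 3.6·2.85 = 10.26 can reach the point.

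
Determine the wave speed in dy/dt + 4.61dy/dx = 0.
Speed = 4.61. Information travels along x - 4.61t = const (rightward).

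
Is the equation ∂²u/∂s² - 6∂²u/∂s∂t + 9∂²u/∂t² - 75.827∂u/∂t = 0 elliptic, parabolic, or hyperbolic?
Computing B² - 4AC with A = 1, B = -6, C = 9: discriminant = 0 (zero). Answer: parabolic.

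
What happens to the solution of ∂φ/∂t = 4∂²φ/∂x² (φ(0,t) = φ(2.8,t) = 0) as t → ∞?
φ → 0. Heat diffuses out through both boundaries.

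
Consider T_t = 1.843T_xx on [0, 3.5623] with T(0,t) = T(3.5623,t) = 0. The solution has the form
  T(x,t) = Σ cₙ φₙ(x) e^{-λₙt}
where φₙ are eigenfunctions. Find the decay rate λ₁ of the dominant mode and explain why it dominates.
Eigenvalues: λₙ = 1.843n²π²/3.5623².
First three modes:
  n=1: λ₁ = 1.843π²/3.5623² ≈ 1.433
  n=2: λ₂ = 7.372π²/3.5623² ≈ 5.734 (4× faster decay)
  n=3: λ₃ = 16.587π²/3.5623² ≈ 12.901 (9× faster decay)
As t → ∞, higher modes decay exponentially faster. The n=1 mode dominates: T ~ c₁ sin(πx/3.5623) e^{-λ₁t}.
Decay rate: λ₁ = 1.843π²/3.5623² ≈ 1.433.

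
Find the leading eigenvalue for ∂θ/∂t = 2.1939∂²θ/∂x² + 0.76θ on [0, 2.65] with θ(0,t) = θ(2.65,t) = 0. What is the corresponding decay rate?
Eigenvalues: λₙ = 2.1939n²π²/2.65² - 0.76.
First three modes:
  n=1: λ₁ = 2.1939π²/2.65² - 0.76 ≈ 2.323
  n=2: λ₂ = 8.7756π²/2.65² - 0.76 ≈ 11.573
  n=3: λ₃ = 19.7451π²/2.65² - 0.76 ≈ 26.99
Since 2.1939π²/2.65² ≈ 3.083 > 0.76, all λₙ > 0.
The n=1 mode decays slowest → dominates as t → ∞.
Asymptotic: θ ~ c₁ sin(πx/2.65) e^{-λ₁t} with decay rate λ₁ ≈ 2.323.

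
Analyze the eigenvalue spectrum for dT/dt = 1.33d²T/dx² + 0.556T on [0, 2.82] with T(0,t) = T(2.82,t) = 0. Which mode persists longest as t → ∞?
Eigenvalues: λₙ = 1.33n²π²/2.82² - 0.556.
First three modes:
  n=1: λ₁ = 1.33π²/2.82² - 0.556 ≈ 1.095
  n=2: λ₂ = 5.32π²/2.82² - 0.556 ≈ 6.047
  n=3: λ₃ = 11.97π²/2.82² - 0.556 ≈ 14.3
Since 1.33π²/2.82² ≈ 1.651 > 0.556, all λₙ > 0.
The n=1 mode decays slowest → dominates as t → ∞.
Asymptotic: T ~ c₁ sin(πx/2.82) e^{-λ₁t} with decay rate λ₁ ≈ 1.095.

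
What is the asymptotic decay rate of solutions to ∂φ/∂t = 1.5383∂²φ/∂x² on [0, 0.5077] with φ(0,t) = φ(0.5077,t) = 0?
Eigenvalues: λₙ = 1.5383n²π²/0.5077².
First three modes:
  n=1: λ₁ = 1.5383π²/0.5077² ≈ 58.902
  n=2: λ₂ = 6.1532π²/0.5077² ≈ 235.606 (4× faster decay)
  n=3: λ₃ = 13.8447π²/0.5077² ≈ 530.114 (9× faster decay)
As t → ∞, higher modes decay exponentially faster. The n=1 mode dominates: φ ~ c₁ sin(πx/0.5077) e^{-λ₁t}.
Decay rate: λ₁ = 1.5383π²/0.5077² ≈ 58.902.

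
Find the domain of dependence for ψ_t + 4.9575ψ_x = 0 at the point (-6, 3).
A single point: x = -20.8725. The characteristic through (-6, 3) is x - 4.9575t = const, so x = -6 - 4.9575·3 = -20.8725.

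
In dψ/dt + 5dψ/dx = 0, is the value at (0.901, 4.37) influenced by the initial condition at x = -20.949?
Yes. The characteristic through (0.901, 4.37) passes through x = -20.949.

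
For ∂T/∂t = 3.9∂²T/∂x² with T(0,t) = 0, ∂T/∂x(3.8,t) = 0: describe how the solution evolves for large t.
T → 0. Heat escapes through the Dirichlet boundary.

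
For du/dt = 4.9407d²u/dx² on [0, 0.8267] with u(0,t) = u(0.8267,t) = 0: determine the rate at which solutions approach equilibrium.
Eigenvalues: λₙ = 4.9407n²π²/0.8267².
First three modes:
  n=1: λ₁ = 4.9407π²/0.8267² ≈ 71.35
  n=2: λ₂ = 19.7628π²/0.8267² ≈ 285.399 (4× faster decay)
  n=3: λ₃ = 44.4663π²/0.8267² ≈ 642.148 (9× faster decay)
As t → ∞, higher modes decay exponentially faster. The n=1 mode dominates: u ~ c₁ sin(πx/0.8267) e^{-λ₁t}.
Decay rate: λ₁ = 4.9407π²/0.8267² ≈ 71.35.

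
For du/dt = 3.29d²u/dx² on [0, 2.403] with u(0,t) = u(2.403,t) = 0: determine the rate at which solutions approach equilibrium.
Eigenvalues: λₙ = 3.29n²π²/2.403².
First three modes:
  n=1: λ₁ = 3.29π²/2.403² ≈ 5.623
  n=2: λ₂ = 13.16π²/2.403² ≈ 22.493 (4× faster decay)
  n=3: λ₃ = 29.61π²/2.403² ≈ 50.609 (9× faster decay)
As t → ∞, higher modes decay exponentially faster. The n=1 mode dominates: u ~ c₁ sin(πx/2.403) e^{-λ₁t}.
Decay rate: λ₁ = 3.29π²/2.403² ≈ 5.623.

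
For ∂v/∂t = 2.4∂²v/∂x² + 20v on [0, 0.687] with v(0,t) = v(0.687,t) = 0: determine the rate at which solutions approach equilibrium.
Eigenvalues: λₙ = 2.4n²π²/0.687² - 20.
First three modes:
  n=1: λ₁ = 2.4π²/0.687² - 20 ≈ 30.188
  n=2: λ₂ = 9.6π²/0.687² - 20 ≈ 180.751
  n=3: λ₃ = 21.6π²/0.687² - 20 ≈ 431.69
Since 2.4π²/0.687² ≈ 50.188 > 20, all λₙ > 0.
The n=1 mode decays slowest → dominates as t → ∞.
Asymptotic: v ~ c₁ sin(πx/0.687) e^{-λ₁t} with decay rate λ₁ ≈ 30.188.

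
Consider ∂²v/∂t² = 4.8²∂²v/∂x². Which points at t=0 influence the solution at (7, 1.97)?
Domain of dependence: [-2.456, 16.456]. Signals travel at speed 4.8, so data within |x - 7| ≤ 4.8·1.97 = 9.456 can reach the point.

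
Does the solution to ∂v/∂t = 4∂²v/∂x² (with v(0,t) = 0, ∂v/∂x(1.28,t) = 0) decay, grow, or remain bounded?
v → 0. Heat escapes through the Dirichlet boundary.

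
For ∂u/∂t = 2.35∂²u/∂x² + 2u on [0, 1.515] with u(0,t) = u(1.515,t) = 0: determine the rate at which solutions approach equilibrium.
Eigenvalues: λₙ = 2.35n²π²/1.515² - 2.
First three modes:
  n=1: λ₁ = 2.35π²/1.515² - 2 ≈ 8.105
  n=2: λ₂ = 9.4π²/1.515² - 2 ≈ 38.421
  n=3: λ₃ = 21.15π²/1.515² - 2 ≈ 88.946
Since 2.35π²/1.515² ≈ 10.105 > 2, all λₙ > 0.
The n=1 mode decays slowest → dominates as t → ∞.
Asymptotic: u ~ c₁ sin(πx/1.515) e^{-λ₁t} with decay rate λ₁ ≈ 8.105.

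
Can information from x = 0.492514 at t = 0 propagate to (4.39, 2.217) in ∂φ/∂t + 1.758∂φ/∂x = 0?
Yes. The characteristic through (4.39, 2.217) passes through x = 0.492514.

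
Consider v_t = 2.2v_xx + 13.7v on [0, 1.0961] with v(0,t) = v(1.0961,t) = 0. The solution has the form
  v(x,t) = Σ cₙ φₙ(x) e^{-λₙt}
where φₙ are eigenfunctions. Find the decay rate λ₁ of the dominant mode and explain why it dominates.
Eigenvalues: λₙ = 2.2n²π²/1.0961² - 13.7.
First three modes:
  n=1: λ₁ = 2.2π²/1.0961² - 13.7 ≈ 4.373
  n=2: λ₂ = 8.8π²/1.0961² - 13.7 ≈ 58.591
  n=3: λ₃ = 19.8π²/1.0961² - 13.7 ≈ 148.954
Since 2.2π²/1.0961² ≈ 18.073 > 13.7, all λₙ > 0.
The n=1 mode decays slowest → dominates as t → ∞.
Asymptotic: v ~ c₁ sin(πx/1.0961) e^{-λ₁t} with decay rate λ₁ ≈ 4.373.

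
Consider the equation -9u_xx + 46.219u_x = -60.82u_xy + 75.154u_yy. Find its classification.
Rewriting in standard form: -9u_xx + 60.82u_xy - 75.154u_yy + 46.219u_x = 0. Hyperbolic. (A = -9, B = 60.82, C = -75.154 gives B² - 4AC = 993.5284.)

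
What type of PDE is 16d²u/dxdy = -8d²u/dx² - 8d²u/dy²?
Rewriting in standard form: 8d²u/dx² + 16d²u/dxdy + 8d²u/dy² = 0. With A = 8, B = 16, C = 8, the discriminant is 0. This is a parabolic PDE.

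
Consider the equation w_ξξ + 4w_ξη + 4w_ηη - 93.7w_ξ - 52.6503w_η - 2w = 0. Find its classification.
Parabolic. (A = 1, B = 4, C = 4 gives B² - 4AC = 0.)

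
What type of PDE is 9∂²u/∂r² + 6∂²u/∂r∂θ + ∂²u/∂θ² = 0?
With A = 9, B = 6, C = 1, the discriminant is 0. This is a parabolic PDE.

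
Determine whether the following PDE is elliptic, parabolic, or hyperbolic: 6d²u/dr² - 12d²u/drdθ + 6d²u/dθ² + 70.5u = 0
Coefficients: A = 6, B = -12, C = 6. B² - 4AC = 0, which is zero, so the equation is parabolic.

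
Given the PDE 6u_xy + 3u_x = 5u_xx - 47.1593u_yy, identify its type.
Rewriting in standard form: -5u_xx + 6u_xy + 47.1593u_yy + 3u_x = 0. The second-order coefficients are A = -5, B = 6, C = 47.1593. Since B² - 4AC = 979.186 > 0, this is a hyperbolic PDE.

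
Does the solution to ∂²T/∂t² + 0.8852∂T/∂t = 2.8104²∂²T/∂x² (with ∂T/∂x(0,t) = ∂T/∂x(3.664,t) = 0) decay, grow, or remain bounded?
T → constant (steady state). Damping (γ=0.8852) dissipates the nonconstant modes; with Neumann BCs the spatial average obeys M''+γM'=0 and tends to a finite limit.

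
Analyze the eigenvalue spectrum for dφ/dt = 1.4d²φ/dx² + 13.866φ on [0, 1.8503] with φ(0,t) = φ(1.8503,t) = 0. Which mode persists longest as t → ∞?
Eigenvalues: λₙ = 1.4n²π²/1.8503² - 13.866.
First three modes:
  n=1: λ₁ = 1.4π²/1.8503² - 13.866 ≈ -9.83
  n=2: λ₂ = 5.6π²/1.8503² - 13.866 ≈ 2.278
  n=3: λ₃ = 12.6π²/1.8503² - 13.866 ≈ 22.457
Since 1.4π²/1.8503² ≈ 4.036 < 13.866, λ₁ < 0.
The n=1 mode grows fastest (−λₙ is largest for n=1) → dominates.
Asymptotic: φ ~ c₁ sin(πx/1.8503) e^{9.83t} (exponential growth at rate −λ₁ ≈ 9.83).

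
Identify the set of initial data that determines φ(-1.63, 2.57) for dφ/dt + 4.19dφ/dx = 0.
A single point: x = -12.3983. The characteristic through (-1.63, 2.57) is x - 4.19t = const, so x = -1.63 - 4.19·2.57 = -12.3983.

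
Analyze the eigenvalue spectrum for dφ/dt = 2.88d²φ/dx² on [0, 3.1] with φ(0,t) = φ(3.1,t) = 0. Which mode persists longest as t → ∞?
Eigenvalues: λₙ = 2.88n²π²/3.1².
First three modes:
  n=1: λ₁ = 2.88π²/3.1² ≈ 2.958
  n=2: λ₂ = 11.52π²/3.1² ≈ 11.831 (4× faster decay)
  n=3: λ₃ = 25.92π²/3.1² ≈ 26.62 (9× faster decay)
As t → ∞, higher modes decay exponentially faster. The n=1 mode dominates: φ ~ c₁ sin(πx/3.1) e^{-λ₁t}.
Decay rate: λ₁ = 2.88π²/3.1² ≈ 2.958.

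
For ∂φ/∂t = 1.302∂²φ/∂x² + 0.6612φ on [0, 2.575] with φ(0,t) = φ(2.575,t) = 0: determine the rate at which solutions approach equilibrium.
Eigenvalues: λₙ = 1.302n²π²/2.575² - 0.6612.
First three modes:
  n=1: λ₁ = 1.302π²/2.575² - 0.6612 ≈ 1.277
  n=2: λ₂ = 5.208π²/2.575² - 0.6612 ≈ 7.091
  n=3: λ₃ = 11.718π²/2.575² - 0.6612 ≈ 16.781
Since 1.302π²/2.575² ≈ 1.938 > 0.6612, all λₙ > 0.
The n=1 mode decays slowest → dominates as t → ∞.
Asymptotic: φ ~ c₁ sin(πx/2.575) e^{-λ₁t} with decay rate λ₁ ≈ 1.277.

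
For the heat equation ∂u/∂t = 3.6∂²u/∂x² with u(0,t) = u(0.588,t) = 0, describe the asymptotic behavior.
u → 0. Heat diffuses out through both boundaries.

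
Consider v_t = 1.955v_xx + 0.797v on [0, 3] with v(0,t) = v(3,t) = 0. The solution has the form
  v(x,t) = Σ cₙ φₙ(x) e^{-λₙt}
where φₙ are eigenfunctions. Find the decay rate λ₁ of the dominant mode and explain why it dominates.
Eigenvalues: λₙ = 1.955n²π²/3² - 0.797.
First three modes:
  n=1: λ₁ = 1.955π²/3² - 0.797 ≈ 1.347
  n=2: λ₂ = 7.82π²/3² - 0.797 ≈ 7.779
  n=3: λ₃ = 17.595π²/3² - 0.797 ≈ 18.498
Since 1.955π²/3² ≈ 2.144 > 0.797, all λₙ > 0.
The n=1 mode decays slowest → dominates as t → ∞.
Asymptotic: v ~ c₁ sin(πx/3) e^{-λ₁t} with decay rate λ₁ ≈ 1.347.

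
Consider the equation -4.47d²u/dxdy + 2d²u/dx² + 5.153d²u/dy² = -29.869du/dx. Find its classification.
Rewriting in standard form: 2d²u/dx² - 4.47d²u/dxdy + 5.153d²u/dy² + 29.869du/dx = 0. Elliptic. (A = 2, B = -4.47, C = 5.153 gives B² - 4AC = -21.2431.)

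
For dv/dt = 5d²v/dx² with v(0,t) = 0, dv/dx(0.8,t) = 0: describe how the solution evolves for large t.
v → 0. Heat escapes through the Dirichlet boundary.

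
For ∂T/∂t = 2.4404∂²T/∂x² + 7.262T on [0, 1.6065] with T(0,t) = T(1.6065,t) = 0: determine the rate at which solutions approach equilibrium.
Eigenvalues: λₙ = 2.4404n²π²/1.6065² - 7.262.
First three modes:
  n=1: λ₁ = 2.4404π²/1.6065² - 7.262 ≈ 2.071
  n=2: λ₂ = 9.7616π²/1.6065² - 7.262 ≈ 30.068
  n=3: λ₃ = 21.9636π²/1.6065² - 7.262 ≈ 76.731
Since 2.4404π²/1.6065² ≈ 9.333 > 7.262, all λₙ > 0.
The n=1 mode decays slowest → dominates as t → ∞.
Asymptotic: T ~ c₁ sin(πx/1.6065) e^{-λ₁t} with decay rate λ₁ ≈ 2.071.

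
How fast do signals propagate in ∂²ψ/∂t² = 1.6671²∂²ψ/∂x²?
Speed = 1.6671. Information travels along characteristics x = x₀ ± 1.6671t.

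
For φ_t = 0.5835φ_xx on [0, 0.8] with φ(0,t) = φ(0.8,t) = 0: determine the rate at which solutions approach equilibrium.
Eigenvalues: λₙ = 0.5835n²π²/0.8².
First three modes:
  n=1: λ₁ = 0.5835π²/0.8² ≈ 8.998
  n=2: λ₂ = 2.334π²/0.8² ≈ 35.993 (4× faster decay)
  n=3: λ₃ = 5.2515π²/0.8² ≈ 80.985 (9× faster decay)
As t → ∞, higher modes decay exponentially faster. The n=1 mode dominates: φ ~ c₁ sin(πx/0.8) e^{-λ₁t}.
Decay rate: λ₁ = 0.5835π²/0.8² ≈ 8.998.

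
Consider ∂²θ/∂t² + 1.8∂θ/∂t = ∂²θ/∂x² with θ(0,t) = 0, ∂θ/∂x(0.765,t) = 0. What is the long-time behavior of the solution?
As t → ∞, θ → 0. Damping (γ=1.8) dissipates energy; oscillations decay exponentially.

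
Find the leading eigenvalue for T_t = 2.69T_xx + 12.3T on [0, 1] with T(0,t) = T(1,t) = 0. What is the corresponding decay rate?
Eigenvalues: λₙ = 2.69n²π²/1² - 12.3.
First three modes:
  n=1: λ₁ = 2.69π² - 12.3 ≈ 14.249
  n=2: λ₂ = 10.76π² - 12.3 ≈ 93.897
  n=3: λ₃ = 24.21π² - 12.3 ≈ 226.643
Since 2.69π² ≈ 26.549 > 12.3, all λₙ > 0.
The n=1 mode decays slowest → dominates as t → ∞.
Asymptotic: T ~ c₁ sin(πx/1) e^{-λ₁t} with decay rate λ₁ ≈ 14.249.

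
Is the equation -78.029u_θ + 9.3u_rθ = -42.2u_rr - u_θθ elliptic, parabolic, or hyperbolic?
Rewriting in standard form: 42.2u_rr + 9.3u_rθ + u_θθ - 78.029u_θ = 0. Computing B² - 4AC with A = 42.2, B = 9.3, C = 1: discriminant = -82.31 (negative). Answer: elliptic.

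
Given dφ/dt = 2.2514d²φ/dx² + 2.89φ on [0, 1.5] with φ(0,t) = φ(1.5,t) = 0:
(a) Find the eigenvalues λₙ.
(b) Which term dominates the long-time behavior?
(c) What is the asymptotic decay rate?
Eigenvalues: λₙ = 2.2514n²π²/1.5² - 2.89.
First three modes:
  n=1: λ₁ = 2.2514π²/1.5² - 2.89 ≈ 6.986
  n=2: λ₂ = 9.0056π²/1.5² - 2.89 ≈ 36.613
  n=3: λ₃ = 20.2626π²/1.5² - 2.89 ≈ 85.992
Since 2.2514π²/1.5² ≈ 9.876 > 2.89, all λₙ > 0.
The n=1 mode decays slowest → dominates as t → ∞.
Asymptotic: φ ~ c₁ sin(πx/1.5) e^{-λ₁t} with decay rate λ₁ ≈ 6.986.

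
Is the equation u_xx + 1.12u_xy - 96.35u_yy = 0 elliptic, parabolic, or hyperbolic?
Computing B² - 4AC with A = 1, B = 1.12, C = -96.35: discriminant = 386.6544 (positive). Answer: hyperbolic.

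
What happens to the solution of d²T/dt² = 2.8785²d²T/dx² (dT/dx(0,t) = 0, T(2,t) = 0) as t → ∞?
T oscillates (no decay). Energy is conserved; the solution oscillates indefinitely as standing waves.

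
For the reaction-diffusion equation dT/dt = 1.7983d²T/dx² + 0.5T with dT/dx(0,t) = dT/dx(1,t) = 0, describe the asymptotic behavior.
T grows unboundedly. With Neumann BCs the constant mode has diffusion eigenvalue 0, so any r > 0 makes it grow like e^(0.5t); solution grows exponentially.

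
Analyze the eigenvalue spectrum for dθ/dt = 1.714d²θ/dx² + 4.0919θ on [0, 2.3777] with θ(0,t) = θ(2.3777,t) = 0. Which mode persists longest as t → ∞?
Eigenvalues: λₙ = 1.714n²π²/2.3777² - 4.0919.
First three modes:
  n=1: λ₁ = 1.714π²/2.3777² - 4.0919 ≈ -1.1
  n=2: λ₂ = 6.856π²/2.3777² - 4.0919 ≈ 7.877
  n=3: λ₃ = 15.426π²/2.3777² - 4.0919 ≈ 22.838
Since 1.714π²/2.3777² ≈ 2.992 < 4.0919, λ₁ < 0.
The n=1 mode grows fastest (−λₙ is largest for n=1) → dominates.
Asymptotic: θ ~ c₁ sin(πx/2.3777) e^{1.1t} (exponential growth at rate −λ₁ ≈ 1.1).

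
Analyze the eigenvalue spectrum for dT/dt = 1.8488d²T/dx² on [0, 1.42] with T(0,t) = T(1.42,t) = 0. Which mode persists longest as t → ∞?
Eigenvalues: λₙ = 1.8488n²π²/1.42².
First three modes:
  n=1: λ₁ = 1.8488π²/1.42² ≈ 9.049
  n=2: λ₂ = 7.3952π²/1.42² ≈ 36.197 (4× faster decay)
  n=3: λ₃ = 16.6392π²/1.42² ≈ 81.443 (9× faster decay)
As t → ∞, higher modes decay exponentially faster. The n=1 mode dominates: T ~ c₁ sin(πx/1.42) e^{-λ₁t}.
Decay rate: λ₁ = 1.8488π²/1.42² ≈ 9.049.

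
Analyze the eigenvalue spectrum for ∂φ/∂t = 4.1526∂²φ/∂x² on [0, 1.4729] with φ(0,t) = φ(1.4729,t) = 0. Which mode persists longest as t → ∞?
Eigenvalues: λₙ = 4.1526n²π²/1.4729².
First three modes:
  n=1: λ₁ = 4.1526π²/1.4729² ≈ 18.892
  n=2: λ₂ = 16.6104π²/1.4729² ≈ 75.567 (4× faster decay)
  n=3: λ₃ = 37.3734π²/1.4729² ≈ 170.026 (9× faster decay)
As t → ∞, higher modes decay exponentially faster. The n=1 mode dominates: φ ~ c₁ sin(πx/1.4729) e^{-λ₁t}.
Decay rate: λ₁ = 4.1526π²/1.4729² ≈ 18.892.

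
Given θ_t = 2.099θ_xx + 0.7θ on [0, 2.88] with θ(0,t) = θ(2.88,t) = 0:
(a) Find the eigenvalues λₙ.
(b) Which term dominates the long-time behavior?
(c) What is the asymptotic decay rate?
Eigenvalues: λₙ = 2.099n²π²/2.88² - 0.7.
First three modes:
  n=1: λ₁ = 2.099π²/2.88² - 0.7 ≈ 1.798
  n=2: λ₂ = 8.396π²/2.88² - 0.7 ≈ 9.29
  n=3: λ₃ = 18.891π²/2.88² - 0.7 ≈ 21.779
Since 2.099π²/2.88² ≈ 2.498 > 0.7, all λₙ > 0.
The n=1 mode decays slowest → dominates as t → ∞.
Asymptotic: θ ~ c₁ sin(πx/2.88) e^{-λ₁t} with decay rate λ₁ ≈ 1.798.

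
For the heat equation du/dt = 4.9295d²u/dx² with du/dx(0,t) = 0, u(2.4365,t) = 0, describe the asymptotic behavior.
u → 0. Heat escapes through the Dirichlet boundary.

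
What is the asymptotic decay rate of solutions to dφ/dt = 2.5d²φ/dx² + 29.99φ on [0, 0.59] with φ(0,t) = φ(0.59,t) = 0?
Eigenvalues: λₙ = 2.5n²π²/0.59² - 29.99.
First three modes:
  n=1: λ₁ = 2.5π²/0.59² - 29.99 ≈ 40.892
  n=2: λ₂ = 10π²/0.59² - 29.99 ≈ 253.538
  n=3: λ₃ = 22.5π²/0.59² - 29.99 ≈ 607.948
Since 2.5π²/0.59² ≈ 70.882 > 29.99, all λₙ > 0.
The n=1 mode decays slowest → dominates as t → ∞.
Asymptotic: φ ~ c₁ sin(πx/0.59) e^{-λ₁t} with decay rate λ₁ ≈ 40.892.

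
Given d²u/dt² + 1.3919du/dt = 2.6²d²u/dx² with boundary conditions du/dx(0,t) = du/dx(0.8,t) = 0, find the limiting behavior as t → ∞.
u → constant (steady state). Damping (γ=1.3919) dissipates the nonconstant modes; with Neumann BCs the spatial average obeys M''+γM'=0 and tends to a finite limit.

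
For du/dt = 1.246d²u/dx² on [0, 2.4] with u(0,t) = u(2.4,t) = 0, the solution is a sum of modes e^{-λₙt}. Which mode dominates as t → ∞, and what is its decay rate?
Eigenvalues: λₙ = 1.246n²π²/2.4².
First three modes:
  n=1: λ₁ = 1.246π²/2.4² ≈ 2.135
  n=2: λ₂ = 4.984π²/2.4² ≈ 8.54 (4× faster decay)
  n=3: λ₃ = 11.214π²/2.4² ≈ 19.215 (9× faster decay)
As t → ∞, higher modes decay exponentially faster. The n=1 mode dominates: u ~ c₁ sin(πx/2.4) e^{-λ₁t}.
Decay rate: λ₁ = 1.246π²/2.4² ≈ 2.135.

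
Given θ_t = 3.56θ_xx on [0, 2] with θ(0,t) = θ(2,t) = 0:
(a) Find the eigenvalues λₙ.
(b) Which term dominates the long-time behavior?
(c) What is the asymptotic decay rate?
Eigenvalues: λₙ = 3.56n²π²/2².
First three modes:
  n=1: λ₁ = 3.56π²/2² ≈ 8.784
  n=2: λ₂ = 14.24π²/2² ≈ 35.136 (4× faster decay)
  n=3: λ₃ = 32.04π²/2² ≈ 79.056 (9× faster decay)
As t → ∞, higher modes decay exponentially faster. The n=1 mode dominates: θ ~ c₁ sin(πx/2) e^{-λ₁t}.
Decay rate: λ₁ = 3.56π²/2² ≈ 8.784.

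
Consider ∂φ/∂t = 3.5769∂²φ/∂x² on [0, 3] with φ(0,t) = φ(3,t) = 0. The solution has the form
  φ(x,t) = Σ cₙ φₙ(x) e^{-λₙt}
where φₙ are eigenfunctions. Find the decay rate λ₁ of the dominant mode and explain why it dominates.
Eigenvalues: λₙ = 3.5769n²π²/3².
First three modes:
  n=1: λ₁ = 3.5769π²/3² ≈ 3.923
  n=2: λ₂ = 14.3076π²/3² ≈ 15.69 (4× faster decay)
  n=3: λ₃ = 32.1921π²/3² ≈ 35.303 (9× faster decay)
As t → ∞, higher modes decay exponentially faster. The n=1 mode dominates: φ ~ c₁ sin(πx/3) e^{-λ₁t}.
Decay rate: λ₁ = 3.5769π²/3² ≈ 3.923.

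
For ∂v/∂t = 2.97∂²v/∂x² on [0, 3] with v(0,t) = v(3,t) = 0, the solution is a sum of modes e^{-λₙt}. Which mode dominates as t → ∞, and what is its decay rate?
Eigenvalues: λₙ = 2.97n²π²/3².
First three modes:
  n=1: λ₁ = 2.97π²/3² ≈ 3.257
  n=2: λ₂ = 11.88π²/3² ≈ 13.028 (4× faster decay)
  n=3: λ₃ = 26.73π²/3² ≈ 29.313 (9× faster decay)
As t → ∞, higher modes decay exponentially faster. The n=1 mode dominates: v ~ c₁ sin(πx/3) e^{-λ₁t}.
Decay rate: λ₁ = 2.97π²/3² ≈ 3.257.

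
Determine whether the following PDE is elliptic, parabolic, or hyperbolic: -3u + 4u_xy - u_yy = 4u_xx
Rewriting in standard form: -4u_xx + 4u_xy - u_yy - 3u = 0. Coefficients: A = -4, B = 4, C = -1. B² - 4AC = 0, which is zero, so the equation is parabolic.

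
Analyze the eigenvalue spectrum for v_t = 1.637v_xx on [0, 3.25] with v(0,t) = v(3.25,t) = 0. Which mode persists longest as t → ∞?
Eigenvalues: λₙ = 1.637n²π²/3.25².
First three modes:
  n=1: λ₁ = 1.637π²/3.25² ≈ 1.53
  n=2: λ₂ = 6.548π²/3.25² ≈ 6.118 (4× faster decay)
  n=3: λ₃ = 14.733π²/3.25² ≈ 13.767 (9× faster decay)
As t → ∞, higher modes decay exponentially faster. The n=1 mode dominates: v ~ c₁ sin(πx/3.25) e^{-λ₁t}.
Decay rate: λ₁ = 1.637π²/3.25² ≈ 1.53.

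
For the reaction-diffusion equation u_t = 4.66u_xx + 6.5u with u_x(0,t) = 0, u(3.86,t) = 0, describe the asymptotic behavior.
u grows unboundedly. Reaction dominates diffusion (r=6.5 > κπ²/(4L²)≈0.77); solution grows exponentially.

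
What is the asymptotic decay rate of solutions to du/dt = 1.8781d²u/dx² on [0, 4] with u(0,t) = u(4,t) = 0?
Eigenvalues: λₙ = 1.8781n²π²/4².
First three modes:
  n=1: λ₁ = 1.8781π²/4² ≈ 1.159
  n=2: λ₂ = 7.5124π²/4² ≈ 4.634 (4× faster decay)
  n=3: λ₃ = 16.9029π²/4² ≈ 10.427 (9× faster decay)
As t → ∞, higher modes decay exponentially faster. The n=1 mode dominates: u ~ c₁ sin(πx/4) e^{-λ₁t}.
Decay rate: λ₁ = 1.8781π²/4² ≈ 1.159.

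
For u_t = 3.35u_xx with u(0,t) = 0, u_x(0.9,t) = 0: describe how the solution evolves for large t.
u → 0. Heat escapes through the Dirichlet boundary.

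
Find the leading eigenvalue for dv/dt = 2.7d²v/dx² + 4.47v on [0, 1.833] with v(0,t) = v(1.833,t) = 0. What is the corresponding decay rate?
Eigenvalues: λₙ = 2.7n²π²/1.833² - 4.47.
First three modes:
  n=1: λ₁ = 2.7π²/1.833² - 4.47 ≈ 3.461
  n=2: λ₂ = 10.8π²/1.833² - 4.47 ≈ 27.255
  n=3: λ₃ = 24.3π²/1.833² - 4.47 ≈ 66.911
Since 2.7π²/1.833² ≈ 7.931 > 4.47, all λₙ > 0.
The n=1 mode decays slowest → dominates as t → ∞.
Asymptotic: v ~ c₁ sin(πx/1.833) e^{-λ₁t} with decay rate λ₁ ≈ 3.461.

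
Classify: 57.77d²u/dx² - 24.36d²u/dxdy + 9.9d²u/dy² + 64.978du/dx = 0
Elliptic (discriminant = -1694.2824).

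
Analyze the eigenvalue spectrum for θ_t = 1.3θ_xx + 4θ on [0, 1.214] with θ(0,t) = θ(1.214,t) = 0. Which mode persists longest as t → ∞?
Eigenvalues: λₙ = 1.3n²π²/1.214² - 4.
First three modes:
  n=1: λ₁ = 1.3π²/1.214² - 4 ≈ 4.706
  n=2: λ₂ = 5.2π²/1.214² - 4 ≈ 30.823
  n=3: λ₃ = 11.7π²/1.214² - 4 ≈ 74.352
Since 1.3π²/1.214² ≈ 8.706 > 4, all λₙ > 0.
The n=1 mode decays slowest → dominates as t → ∞.
Asymptotic: θ ~ c₁ sin(πx/1.214) e^{-λ₁t} with decay rate λ₁ ≈ 4.706.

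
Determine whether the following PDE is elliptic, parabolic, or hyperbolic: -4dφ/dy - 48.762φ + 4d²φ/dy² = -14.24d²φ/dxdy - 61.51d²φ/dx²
Rewriting in standard form: 61.51d²φ/dx² + 14.24d²φ/dxdy + 4d²φ/dy² - 4dφ/dy - 48.762φ = 0. Coefficients: A = 61.51, B = 14.24, C = 4. B² - 4AC = -781.3824, which is negative, so the equation is elliptic.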